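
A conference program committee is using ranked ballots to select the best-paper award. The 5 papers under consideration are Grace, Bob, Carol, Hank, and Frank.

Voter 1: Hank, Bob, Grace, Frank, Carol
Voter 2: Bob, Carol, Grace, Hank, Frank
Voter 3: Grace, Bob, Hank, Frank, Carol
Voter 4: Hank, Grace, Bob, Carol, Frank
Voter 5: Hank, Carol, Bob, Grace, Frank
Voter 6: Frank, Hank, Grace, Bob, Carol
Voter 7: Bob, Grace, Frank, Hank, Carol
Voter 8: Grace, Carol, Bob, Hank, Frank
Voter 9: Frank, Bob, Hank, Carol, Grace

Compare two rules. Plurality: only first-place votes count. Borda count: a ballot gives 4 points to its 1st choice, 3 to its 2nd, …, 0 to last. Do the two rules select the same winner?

No

Plurality first-place counts: Grace 2, Bob 2, Carol 0, Hank 3, Frank 2 → Hank.
Borda totals: Grace 21, Bob 24, Carol 11, Hank 22, Frank 12 → Bob.
The two rules disagree: plurality picks Hank, Borda picks Bob.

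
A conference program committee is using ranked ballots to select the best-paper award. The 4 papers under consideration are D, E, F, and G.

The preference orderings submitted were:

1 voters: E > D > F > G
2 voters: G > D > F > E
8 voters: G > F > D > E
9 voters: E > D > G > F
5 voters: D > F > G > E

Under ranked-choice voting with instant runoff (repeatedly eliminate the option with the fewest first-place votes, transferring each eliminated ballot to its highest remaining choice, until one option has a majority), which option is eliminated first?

Round 1: E 10, G 10, D 5, F 0. F has the fewest and is eliminated.
Round 2: E 10, G 10, D 5. D has the fewest and is eliminated.
Round 3: G 15, E 10. G has a majority.

F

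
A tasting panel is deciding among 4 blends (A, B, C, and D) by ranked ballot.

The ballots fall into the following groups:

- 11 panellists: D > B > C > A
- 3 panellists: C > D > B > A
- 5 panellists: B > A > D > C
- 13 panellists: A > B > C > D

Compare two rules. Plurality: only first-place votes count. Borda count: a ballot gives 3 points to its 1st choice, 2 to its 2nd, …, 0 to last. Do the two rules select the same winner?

Plurality first-place counts: A 13, B 5, C 3, D 11 → A.
Borda totals: A 49, B 66, C 33, D 44 → B.
The two rules disagree: plurality picks A, Borda picks B.

No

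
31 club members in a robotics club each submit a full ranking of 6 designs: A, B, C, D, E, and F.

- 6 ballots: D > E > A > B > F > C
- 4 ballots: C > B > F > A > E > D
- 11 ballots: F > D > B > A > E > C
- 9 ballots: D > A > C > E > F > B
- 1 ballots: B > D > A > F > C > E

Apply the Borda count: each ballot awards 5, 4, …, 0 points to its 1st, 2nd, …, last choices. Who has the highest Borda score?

D

Borda scores:
  A: 6·3 + 4·2 + 11·2 + 9·4 + 3 = 87
  B: 6·2 + 4·4 + 11·3 + 9·0 + 5 = 66
  C: 6·0 + 4·5 + 11·0 + 9·3 + 1 = 48
  D: 6·5 + 4·0 + 11·4 + 9·5 + 4 = 123
  E: 6·4 + 4·1 + 11·1 + 9·2 + 0 = 57
  F: 6·1 + 4·3 + 11·5 + 9·1 + 2 = 84
D has the highest total.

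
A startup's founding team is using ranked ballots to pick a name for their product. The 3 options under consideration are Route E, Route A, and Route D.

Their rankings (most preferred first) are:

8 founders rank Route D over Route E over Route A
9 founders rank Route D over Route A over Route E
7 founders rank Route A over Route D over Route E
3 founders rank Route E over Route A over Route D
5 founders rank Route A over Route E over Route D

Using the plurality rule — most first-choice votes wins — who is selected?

Route D

First-place vote totals:
  Route E: 3
  Route A: 12
  Route D: 17
Route D has the most first-place votes.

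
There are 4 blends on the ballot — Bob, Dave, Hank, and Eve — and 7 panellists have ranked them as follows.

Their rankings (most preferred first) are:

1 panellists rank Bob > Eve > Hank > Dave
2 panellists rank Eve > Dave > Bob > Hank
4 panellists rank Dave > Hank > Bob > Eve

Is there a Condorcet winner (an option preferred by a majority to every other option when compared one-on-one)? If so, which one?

Dave

Head-to-head results (7 voters total):
Bob vs Dave: Dave wins 6–1.
Bob vs Hank: Hank wins 4–3.
Bob vs Eve: Bob wins 5–2.
Dave vs Hank: Dave wins 6–1.
Dave vs Eve: Dave wins 4–3.
Hank vs Eve: Hank wins 4–3.
Dave beats each rival — Bob (6–1), Hank (6–1), Eve (4–3) — so Dave is the Condorcet winner.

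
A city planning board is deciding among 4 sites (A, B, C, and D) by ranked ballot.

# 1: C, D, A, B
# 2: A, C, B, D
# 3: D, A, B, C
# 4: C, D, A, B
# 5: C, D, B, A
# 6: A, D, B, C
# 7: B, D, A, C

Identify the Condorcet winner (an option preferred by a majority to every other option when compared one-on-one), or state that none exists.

There is no Condorcet winner

Head-to-head results (7 voters total):
A vs B: A wins 5–2.
A vs C: A wins 4–3.
A vs D: D wins 5–2.
B vs C: C wins 4–3.
B vs D: D wins 5–2.
C vs D: C wins 4–3.
No candidate beats all others: A beats C beats D beats A, a majority cycle.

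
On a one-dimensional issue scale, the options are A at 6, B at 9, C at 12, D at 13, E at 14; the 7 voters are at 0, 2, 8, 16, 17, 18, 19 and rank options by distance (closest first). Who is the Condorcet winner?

With single-peaked preferences on a line, the Condorcet winner is the candidate closest to the median voter.
The median voter (position 16) is closest to E at 14.
Check: E vs B — voters closer to E: 4 of 7.

E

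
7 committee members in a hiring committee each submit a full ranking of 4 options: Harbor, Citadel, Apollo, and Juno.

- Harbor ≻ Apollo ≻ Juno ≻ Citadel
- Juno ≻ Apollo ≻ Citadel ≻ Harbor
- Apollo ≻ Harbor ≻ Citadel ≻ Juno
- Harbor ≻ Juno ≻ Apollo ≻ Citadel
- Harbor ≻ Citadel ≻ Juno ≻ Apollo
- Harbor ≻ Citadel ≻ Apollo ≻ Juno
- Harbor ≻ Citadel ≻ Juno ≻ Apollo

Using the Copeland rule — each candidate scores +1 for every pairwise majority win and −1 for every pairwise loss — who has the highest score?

Harbor

Pairwise results:
  Harbor vs Citadel: Harbor wins 6–1.
  Harbor vs Apollo: Harbor wins 5–2.
  Harbor vs Juno: Harbor wins 6–1.
  Citadel vs Apollo: Apollo wins 4–3.
  Citadel vs Juno: Citadel wins 4–3.
  Apollo vs Juno: Juno wins 4–3.
Copeland scores (wins − losses):
  Harbor: 3 − 0 = 3
  Citadel: 1 − 2 = -1
  Apollo: 1 − 2 = -1
  Juno: 1 − 2 = -1
Harbor has the best Copeland score.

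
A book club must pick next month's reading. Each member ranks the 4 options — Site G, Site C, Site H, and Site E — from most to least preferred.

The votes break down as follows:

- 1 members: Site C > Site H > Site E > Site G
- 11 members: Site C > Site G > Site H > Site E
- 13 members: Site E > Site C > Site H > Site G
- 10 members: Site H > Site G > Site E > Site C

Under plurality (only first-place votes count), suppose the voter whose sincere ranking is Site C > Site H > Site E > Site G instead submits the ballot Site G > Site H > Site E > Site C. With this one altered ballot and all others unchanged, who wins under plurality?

Site E

First-place totals with the altered ballot: Site G 1, Site C 11, Site H 10, Site E 13.
The winner is unchanged: still Site E.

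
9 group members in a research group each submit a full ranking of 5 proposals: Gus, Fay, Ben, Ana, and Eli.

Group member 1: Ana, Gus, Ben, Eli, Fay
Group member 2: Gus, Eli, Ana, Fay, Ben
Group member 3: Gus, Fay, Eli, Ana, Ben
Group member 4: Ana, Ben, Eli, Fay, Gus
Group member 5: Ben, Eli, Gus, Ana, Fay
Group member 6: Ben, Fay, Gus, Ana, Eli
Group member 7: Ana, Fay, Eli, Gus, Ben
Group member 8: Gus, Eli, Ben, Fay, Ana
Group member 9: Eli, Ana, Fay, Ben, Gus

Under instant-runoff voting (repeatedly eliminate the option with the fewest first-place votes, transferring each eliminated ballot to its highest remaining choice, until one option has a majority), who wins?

Round 1: Gus 3, Ana 3, Ben 2, Eli 1, Fay 0. Fay has the fewest and is eliminated.
Round 2: Gus 3, Ana 3, Ben 2, Eli 1. Eli has the fewest and is eliminated.
Round 3: Ana 4, Gus 3, Ben 2. Ben has the fewest and is eliminated.
Round 4: Gus 5, Ana 4. Gus has a majority.

Gus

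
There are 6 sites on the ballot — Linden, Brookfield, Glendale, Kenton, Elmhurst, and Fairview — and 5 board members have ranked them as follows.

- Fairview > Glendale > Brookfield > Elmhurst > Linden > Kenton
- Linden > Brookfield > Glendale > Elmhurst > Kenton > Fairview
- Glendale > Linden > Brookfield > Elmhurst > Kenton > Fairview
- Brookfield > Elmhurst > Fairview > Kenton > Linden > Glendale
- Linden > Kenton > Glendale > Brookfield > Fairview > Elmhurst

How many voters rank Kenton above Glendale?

Ballots ranking Kenton above Glendale: 2.
Ballots ranking Glendale above Kenton: 3.
So 2 of 5 voters prefer Kenton to Glendale.

2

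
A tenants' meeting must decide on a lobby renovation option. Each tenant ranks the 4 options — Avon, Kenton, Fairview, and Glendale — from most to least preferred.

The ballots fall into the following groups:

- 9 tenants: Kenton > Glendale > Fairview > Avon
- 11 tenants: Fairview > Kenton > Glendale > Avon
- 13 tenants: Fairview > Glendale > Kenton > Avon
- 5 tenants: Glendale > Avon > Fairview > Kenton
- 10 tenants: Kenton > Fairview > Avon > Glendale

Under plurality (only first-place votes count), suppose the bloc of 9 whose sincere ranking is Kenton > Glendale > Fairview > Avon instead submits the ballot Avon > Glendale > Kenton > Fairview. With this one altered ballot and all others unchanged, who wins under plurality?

First-place totals with the altered ballot: Avon 9, Kenton 10, Fairview 24, Glendale 5.
The winner is unchanged: still Fairview.

Fairview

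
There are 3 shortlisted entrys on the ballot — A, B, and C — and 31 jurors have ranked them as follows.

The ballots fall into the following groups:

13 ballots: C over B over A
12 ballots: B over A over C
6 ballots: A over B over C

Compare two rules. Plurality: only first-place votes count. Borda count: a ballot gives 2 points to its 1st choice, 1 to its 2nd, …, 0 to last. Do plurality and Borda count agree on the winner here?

Plurality first-place counts: A 6, B 12, C 13 → C.
Borda totals: A 24, B 43, C 26 → B.
The two rules disagree: plurality picks C, Borda picks B.

No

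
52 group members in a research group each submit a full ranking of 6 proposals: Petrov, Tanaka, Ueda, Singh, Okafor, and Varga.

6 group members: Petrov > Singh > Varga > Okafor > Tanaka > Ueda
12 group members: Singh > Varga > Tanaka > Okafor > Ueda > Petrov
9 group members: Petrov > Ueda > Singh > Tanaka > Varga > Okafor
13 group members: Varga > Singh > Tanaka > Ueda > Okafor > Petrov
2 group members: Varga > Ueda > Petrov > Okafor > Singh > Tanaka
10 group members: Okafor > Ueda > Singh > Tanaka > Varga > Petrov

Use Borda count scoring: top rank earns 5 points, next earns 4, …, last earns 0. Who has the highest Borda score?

Singh

Borda scores:
  Petrov: 6·5 + 12·0 + 9·5 + 13·0 + 2·3 + 10·0 = 81
  Tanaka: 6·1 + 12·3 + 9·2 + 13·3 + 2·0 + 10·2 = 119
  Ueda: 6·0 + 12·1 + 9·4 + 13·2 + 2·4 + 10·4 = 122
  Singh: 6·4 + 12·5 + 9·3 + 13·4 + 2·1 + 10·3 = 195
  Okafor: 6·2 + 12·2 + 9·0 + 13·1 + 2·2 + 10·5 = 103
  Varga: 6·3 + 12·4 + 9·1 + 13·5 + 2·5 + 10·1 = 160
Singh has the highest total.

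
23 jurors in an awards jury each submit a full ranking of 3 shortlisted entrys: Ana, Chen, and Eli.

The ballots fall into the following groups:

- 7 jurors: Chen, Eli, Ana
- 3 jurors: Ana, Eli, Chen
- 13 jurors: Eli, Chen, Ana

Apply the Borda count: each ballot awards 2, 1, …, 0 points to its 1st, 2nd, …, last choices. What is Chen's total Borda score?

Borda scores:
  Ana: 7·0 + 3·2 + 13·0 = 6
  Chen: 7·2 + 3·0 + 13·1 = 27
  Eli: 7·1 + 3·1 + 13·2 = 36

27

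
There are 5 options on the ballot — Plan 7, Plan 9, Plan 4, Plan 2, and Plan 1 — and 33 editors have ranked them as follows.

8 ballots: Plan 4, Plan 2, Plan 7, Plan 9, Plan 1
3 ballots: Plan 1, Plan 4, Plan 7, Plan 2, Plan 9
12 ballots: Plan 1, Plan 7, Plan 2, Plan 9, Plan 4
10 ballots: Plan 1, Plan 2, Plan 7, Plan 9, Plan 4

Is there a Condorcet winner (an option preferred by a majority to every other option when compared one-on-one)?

Head-to-head results (33 voters total):
Plan 7 vs Plan 9: Plan 7 wins 33–0.
Plan 7 vs Plan 4: Plan 7 wins 22–11.
Plan 7 vs Plan 2: Plan 2 wins 18–15.
Plan 7 vs Plan 1: Plan 1 wins 25–8.
Plan 9 vs Plan 4: Plan 9 wins 22–11.
Plan 9 vs Plan 2: Plan 2 wins 33–0.
Plan 9 vs Plan 1: Plan 1 wins 25–8.
Plan 4 vs Plan 2: Plan 2 wins 22–11.
Plan 4 vs Plan 1: Plan 1 wins 25–8.
Plan 2 vs Plan 1: Plan 1 wins 25–8.
Plan 1 beats each rival — Plan 7 (25–8), Plan 9 (25–8), Plan 4 (25–8), Plan 2 (25–8) — so Plan 1 is the Condorcet winner.

Yes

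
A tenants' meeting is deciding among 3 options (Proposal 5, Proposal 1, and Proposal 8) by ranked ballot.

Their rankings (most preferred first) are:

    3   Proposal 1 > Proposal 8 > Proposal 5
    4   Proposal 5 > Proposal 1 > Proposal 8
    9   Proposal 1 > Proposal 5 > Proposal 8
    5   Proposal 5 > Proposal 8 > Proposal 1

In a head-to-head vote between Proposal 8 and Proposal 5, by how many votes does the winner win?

Ballots ranking Proposal 8 above Proposal 5: 3.
Ballots ranking Proposal 5 above Proposal 8: 4+9+5 = 18.
Proposal 5 wins 18–3, a margin of 15.

15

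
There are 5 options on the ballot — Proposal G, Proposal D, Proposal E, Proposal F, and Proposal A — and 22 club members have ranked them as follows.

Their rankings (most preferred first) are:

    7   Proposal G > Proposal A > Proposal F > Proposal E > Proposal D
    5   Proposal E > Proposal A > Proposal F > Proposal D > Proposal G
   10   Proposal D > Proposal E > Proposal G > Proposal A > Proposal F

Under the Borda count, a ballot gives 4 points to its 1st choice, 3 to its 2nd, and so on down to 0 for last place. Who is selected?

Borda scores:
  Proposal G: 7·4 + 5·0 + 10·2 = 48
  Proposal D: 7·0 + 5·1 + 10·4 = 45
  Proposal E: 7·1 + 5·4 + 10·3 = 57
  Proposal F: 7·2 + 5·2 + 10·0 = 24
  Proposal A: 7·3 + 5·3 + 10·1 = 46
Proposal E has the highest total.

Proposal E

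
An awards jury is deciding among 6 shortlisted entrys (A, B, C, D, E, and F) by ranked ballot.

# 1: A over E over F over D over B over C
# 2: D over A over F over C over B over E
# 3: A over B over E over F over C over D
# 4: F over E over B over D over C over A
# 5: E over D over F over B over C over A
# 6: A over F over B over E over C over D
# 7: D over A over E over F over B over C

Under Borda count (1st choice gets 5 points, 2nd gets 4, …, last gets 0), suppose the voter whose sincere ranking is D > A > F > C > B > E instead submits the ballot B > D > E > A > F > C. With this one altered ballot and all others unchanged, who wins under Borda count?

E

Borda totals with the altered ballot: A 21, B 19, C 4, D 17, E 24, F 20.
The switch changes the winner from A to E.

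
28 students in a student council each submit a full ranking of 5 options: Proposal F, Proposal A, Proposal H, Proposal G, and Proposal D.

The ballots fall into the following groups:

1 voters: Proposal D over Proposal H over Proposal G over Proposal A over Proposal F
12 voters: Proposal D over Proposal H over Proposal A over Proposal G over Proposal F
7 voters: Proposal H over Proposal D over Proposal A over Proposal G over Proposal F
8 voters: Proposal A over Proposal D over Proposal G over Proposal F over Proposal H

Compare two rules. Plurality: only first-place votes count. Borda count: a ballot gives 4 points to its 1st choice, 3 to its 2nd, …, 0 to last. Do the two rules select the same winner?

Plurality first-place counts: Proposal F 0, Proposal A 8, Proposal H 7, Proposal G 0, Proposal D 13 → Proposal D.
Borda totals: Proposal F 8, Proposal A 71, Proposal H 67, Proposal G 37, Proposal D 97 → Proposal D.
The two rules agree on Proposal D.

Yes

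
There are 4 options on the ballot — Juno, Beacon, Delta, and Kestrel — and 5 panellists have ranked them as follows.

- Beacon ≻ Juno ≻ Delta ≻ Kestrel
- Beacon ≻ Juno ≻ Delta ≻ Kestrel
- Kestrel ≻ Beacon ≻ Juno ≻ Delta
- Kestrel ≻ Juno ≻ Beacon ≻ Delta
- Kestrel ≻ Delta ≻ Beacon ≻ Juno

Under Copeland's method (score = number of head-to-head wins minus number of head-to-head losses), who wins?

Kestrel

Pairwise results:
  Juno vs Beacon: Beacon wins 4–1.
  Juno vs Delta: Juno wins 4–1.
  Juno vs Kestrel: Kestrel wins 3–2.
  Beacon vs Delta: Beacon wins 4–1.
  Beacon vs Kestrel: Kestrel wins 3–2.
  Delta vs Kestrel: Kestrel wins 3–2.
Copeland scores (wins − losses):
  Juno: 1 − 2 = -1
  Beacon: 2 − 1 = 1
  Delta: 0 − 3 = -3
  Kestrel: 3 − 0 = 3
Kestrel has the best Copeland score.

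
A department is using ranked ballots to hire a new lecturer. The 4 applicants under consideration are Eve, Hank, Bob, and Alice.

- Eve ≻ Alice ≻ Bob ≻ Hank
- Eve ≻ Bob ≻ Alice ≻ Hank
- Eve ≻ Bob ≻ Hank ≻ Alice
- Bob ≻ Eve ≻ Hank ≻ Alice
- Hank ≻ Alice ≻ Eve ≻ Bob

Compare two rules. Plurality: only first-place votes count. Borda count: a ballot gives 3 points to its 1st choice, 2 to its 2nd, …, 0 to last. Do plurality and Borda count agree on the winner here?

Yes

Plurality first-place counts: Eve 3, Hank 1, Bob 1, Alice 0 → Eve.
Borda totals: Eve 12, Hank 5, Bob 8, Alice 5 → Eve.
The two rules agree on Eve.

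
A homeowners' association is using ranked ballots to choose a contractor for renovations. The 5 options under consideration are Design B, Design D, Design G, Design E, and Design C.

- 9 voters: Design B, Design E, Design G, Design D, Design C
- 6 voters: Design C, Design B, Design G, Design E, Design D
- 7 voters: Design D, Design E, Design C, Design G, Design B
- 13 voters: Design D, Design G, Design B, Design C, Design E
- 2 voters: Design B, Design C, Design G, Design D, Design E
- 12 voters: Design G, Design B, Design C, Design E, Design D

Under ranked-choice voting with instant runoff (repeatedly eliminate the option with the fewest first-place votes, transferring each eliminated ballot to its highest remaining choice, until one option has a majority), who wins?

Design B

Round 1: Design D 20, Design G 12, Design B 11, Design C 6, Design E 0. Design E has the fewest and is eliminated.
Round 2: Design D 20, Design G 12, Design B 11, Design C 6. Design C has the fewest and is eliminated.
Round 3: Design D 20, Design B 17, Design G 12. Design G has the fewest and is eliminated.
Round 4: Design B 29, Design D 20. Design B has a majority.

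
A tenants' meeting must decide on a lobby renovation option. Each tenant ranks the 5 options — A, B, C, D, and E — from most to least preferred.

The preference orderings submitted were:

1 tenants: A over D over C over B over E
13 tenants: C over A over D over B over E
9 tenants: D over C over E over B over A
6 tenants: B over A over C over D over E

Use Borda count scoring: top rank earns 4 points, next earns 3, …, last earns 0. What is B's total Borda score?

47

Borda scores:
  A: 4 + 13·3 + 9·0 + 6·3 = 61
  B: 1 + 13·1 + 9·1 + 6·4 = 47
  C: 2 + 13·4 + 9·3 + 6·2 = 93
  D: 3 + 13·2 + 9·4 + 6·1 = 71
  E: 0 + 13·0 + 9·2 + 6·0 = 18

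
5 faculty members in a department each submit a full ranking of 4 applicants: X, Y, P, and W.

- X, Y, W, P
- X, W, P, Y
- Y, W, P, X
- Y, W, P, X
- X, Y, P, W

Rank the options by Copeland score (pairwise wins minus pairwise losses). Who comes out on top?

X

Pairwise results:
  X vs Y: X wins 3–2.
  X vs P: X wins 3–2.
  X vs W: X wins 3–2.
  Y vs P: Y wins 4–1.
  Y vs W: Y wins 4–1.
  P vs W: W wins 4–1.
Copeland scores (wins − losses):
  X: 3 − 0 = 3
  Y: 2 − 1 = 1
  P: 0 − 3 = -3
  W: 1 − 2 = -1
X has the best Copeland score.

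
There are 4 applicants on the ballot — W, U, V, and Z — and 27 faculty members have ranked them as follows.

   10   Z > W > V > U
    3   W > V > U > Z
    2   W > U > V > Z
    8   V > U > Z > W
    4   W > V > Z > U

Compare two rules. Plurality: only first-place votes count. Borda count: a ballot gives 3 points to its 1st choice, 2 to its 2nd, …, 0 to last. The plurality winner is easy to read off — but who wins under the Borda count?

Plurality first-place counts: W 9, U 0, V 8, Z 10 → Z.
Borda totals: W 47, U 23, V 50, Z 42 → V.

V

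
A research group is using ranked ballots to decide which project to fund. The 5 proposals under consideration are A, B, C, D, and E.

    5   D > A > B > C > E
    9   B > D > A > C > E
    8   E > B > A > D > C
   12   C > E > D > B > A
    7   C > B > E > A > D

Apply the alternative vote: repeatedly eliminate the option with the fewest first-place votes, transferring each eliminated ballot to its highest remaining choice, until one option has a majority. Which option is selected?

Round 1: C 19, B 9, E 8, D 5, A 0. A has the fewest and is eliminated.
Round 2: C 19, B 9, E 8, D 5. D has the fewest and is eliminated.
Round 3: C 19, B 14, E 8. E has the fewest and is eliminated.
Round 4: B 22, C 19. B has a majority.

B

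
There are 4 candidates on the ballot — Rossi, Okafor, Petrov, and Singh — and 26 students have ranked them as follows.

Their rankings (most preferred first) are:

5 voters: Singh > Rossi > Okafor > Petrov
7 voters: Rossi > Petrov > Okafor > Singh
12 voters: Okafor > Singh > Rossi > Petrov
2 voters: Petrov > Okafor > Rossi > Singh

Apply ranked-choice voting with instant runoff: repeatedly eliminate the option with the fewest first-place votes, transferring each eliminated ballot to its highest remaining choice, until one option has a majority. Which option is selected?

Round 1: Okafor 12, Rossi 7, Singh 5, Petrov 2. Petrov has the fewest and is eliminated.
Round 2: Okafor 14, Rossi 7, Singh 5. Okafor has a majority.

Okafor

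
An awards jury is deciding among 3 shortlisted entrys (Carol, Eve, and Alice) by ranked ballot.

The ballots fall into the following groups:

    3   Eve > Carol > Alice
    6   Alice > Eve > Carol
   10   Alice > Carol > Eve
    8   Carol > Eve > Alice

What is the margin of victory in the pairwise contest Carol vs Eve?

Ballots ranking Carol above Eve: 10+8 = 18.
Ballots ranking Eve above Carol: 3+6 = 9.
Carol wins 18–9, a margin of 9.

9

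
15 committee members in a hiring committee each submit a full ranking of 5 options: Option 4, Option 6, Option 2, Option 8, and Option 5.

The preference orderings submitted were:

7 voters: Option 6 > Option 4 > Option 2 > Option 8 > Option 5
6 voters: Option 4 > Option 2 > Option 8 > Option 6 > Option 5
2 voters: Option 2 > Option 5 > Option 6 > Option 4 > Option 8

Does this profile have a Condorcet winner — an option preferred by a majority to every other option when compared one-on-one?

No

Head-to-head results (15 voters total):
Option 4 vs Option 6: Option 6 wins 9–6.
Option 4 vs Option 2: Option 4 wins 13–2.
Option 4 vs Option 8: Option 4 wins 15–0.
Option 4 vs Option 5: Option 4 wins 13–2.
Option 6 vs Option 2: Option 2 wins 8–7.
Option 6 vs Option 8: Option 6 wins 9–6.
Option 6 vs Option 5: Option 6 wins 13–2.
Option 2 vs Option 8: Option 2 wins 15–0.
Option 2 vs Option 5: Option 2 wins 15–0.
Option 8 vs Option 5: Option 8 wins 13–2.
No candidate beats all others: Option 4 beats Option 2 beats Option 6 beats Option 4, a majority cycle.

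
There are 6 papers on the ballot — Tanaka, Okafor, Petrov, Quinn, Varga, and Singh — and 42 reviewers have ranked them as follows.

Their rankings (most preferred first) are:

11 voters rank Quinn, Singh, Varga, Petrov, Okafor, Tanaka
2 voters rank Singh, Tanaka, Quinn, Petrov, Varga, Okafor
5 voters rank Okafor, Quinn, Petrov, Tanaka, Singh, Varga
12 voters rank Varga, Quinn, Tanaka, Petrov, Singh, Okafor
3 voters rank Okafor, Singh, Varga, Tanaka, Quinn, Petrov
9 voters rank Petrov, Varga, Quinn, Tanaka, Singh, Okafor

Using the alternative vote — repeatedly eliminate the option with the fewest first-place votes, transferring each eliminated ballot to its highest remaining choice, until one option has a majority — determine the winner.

Varga

Round 1: Varga 12, Quinn 11, Petrov 9, Okafor 8, Singh 2, Tanaka 0. Tanaka has the fewest and is eliminated.
Round 2: Varga 12, Quinn 11, Petrov 9, Okafor 8, Singh 2. Singh has the fewest and is eliminated.
Round 3: Quinn 13, Varga 12, Petrov 9, Okafor 8. Okafor has the fewest and is eliminated.
Round 4: Quinn 18, Varga 15, Petrov 9. Petrov has the fewest and is eliminated.
Round 5: Varga 24, Quinn 18. Varga has a majority.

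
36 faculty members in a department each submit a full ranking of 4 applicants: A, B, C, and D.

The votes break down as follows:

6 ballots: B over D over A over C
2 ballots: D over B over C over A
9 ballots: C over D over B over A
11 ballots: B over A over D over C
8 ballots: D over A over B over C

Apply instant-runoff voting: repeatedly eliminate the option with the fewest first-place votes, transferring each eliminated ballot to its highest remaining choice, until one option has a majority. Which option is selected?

Round 1: B 17, D 10, C 9, A 0. A has the fewest and is eliminated.
Round 2: B 17, D 10, C 9. C has the fewest and is eliminated.
Round 3: D 19, B 17. D has a majority.

D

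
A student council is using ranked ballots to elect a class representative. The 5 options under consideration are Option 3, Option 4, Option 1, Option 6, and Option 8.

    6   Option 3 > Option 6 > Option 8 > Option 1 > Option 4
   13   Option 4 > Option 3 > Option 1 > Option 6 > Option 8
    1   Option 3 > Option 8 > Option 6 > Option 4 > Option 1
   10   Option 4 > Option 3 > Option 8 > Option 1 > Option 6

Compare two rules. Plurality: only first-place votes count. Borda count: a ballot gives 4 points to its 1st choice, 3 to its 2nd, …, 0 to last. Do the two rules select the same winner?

Plurality first-place counts: Option 3 7, Option 4 23, Option 1 0, Option 6 0, Option 8 0 → Option 4.
Borda totals: Option 3 97, Option 4 93, Option 1 42, Option 6 33, Option 8 35 → Option 3.
The two rules disagree: plurality picks Option 4, Borda picks Option 3.

No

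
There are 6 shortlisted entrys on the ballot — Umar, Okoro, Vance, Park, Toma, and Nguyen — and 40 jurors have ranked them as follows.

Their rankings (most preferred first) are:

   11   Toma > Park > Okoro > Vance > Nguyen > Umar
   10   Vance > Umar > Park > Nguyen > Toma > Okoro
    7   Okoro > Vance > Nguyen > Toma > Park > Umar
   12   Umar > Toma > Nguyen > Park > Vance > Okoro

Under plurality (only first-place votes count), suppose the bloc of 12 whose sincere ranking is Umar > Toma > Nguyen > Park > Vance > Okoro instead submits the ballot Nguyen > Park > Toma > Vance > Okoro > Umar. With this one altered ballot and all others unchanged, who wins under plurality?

First-place totals with the altered ballot: Umar 0, Okoro 7, Vance 10, Park 0, Toma 11, Nguyen 12.
The switch changes the winner from Umar to Nguyen.

Nguyen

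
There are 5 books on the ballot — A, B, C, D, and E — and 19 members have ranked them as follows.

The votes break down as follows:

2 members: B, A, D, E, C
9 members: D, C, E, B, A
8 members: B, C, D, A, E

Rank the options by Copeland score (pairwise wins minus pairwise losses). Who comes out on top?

B

Pairwise results:
  A vs B: B wins 19–0.
  A vs C: C wins 17–2.
  A vs D: D wins 17–2.
  A vs E: A wins 10–9.
  B vs C: B wins 10–9.
  B vs D: B wins 10–9.
  B vs E: B wins 10–9.
  C vs D: D wins 11–8.
  C vs E: C wins 17–2.
  D vs E: D wins 19–0.
Copeland scores (wins − losses):
  A: 1 − 3 = -2
  B: 4 − 0 = 4
  C: 2 − 2 = 0
  D: 3 − 1 = 2
  E: 0 − 4 = -4
B has the best Copeland score.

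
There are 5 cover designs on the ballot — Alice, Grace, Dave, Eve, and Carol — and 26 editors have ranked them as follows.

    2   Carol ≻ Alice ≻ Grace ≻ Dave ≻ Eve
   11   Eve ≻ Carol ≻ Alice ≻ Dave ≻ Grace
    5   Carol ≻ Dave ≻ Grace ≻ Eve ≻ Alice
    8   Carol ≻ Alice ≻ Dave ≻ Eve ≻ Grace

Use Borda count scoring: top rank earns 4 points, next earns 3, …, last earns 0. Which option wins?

Carol

Borda scores:
  Alice: 2·3 + 11·2 + 5·0 + 8·3 = 52
  Grace: 2·2 + 11·0 + 5·2 + 8·0 = 14
  Dave: 2·1 + 11·1 + 5·3 + 8·2 = 44
  Eve: 2·0 + 11·4 + 5·1 + 8·1 = 57
  Carol: 2·4 + 11·3 + 5·4 + 8·4 = 93
Carol has the highest total.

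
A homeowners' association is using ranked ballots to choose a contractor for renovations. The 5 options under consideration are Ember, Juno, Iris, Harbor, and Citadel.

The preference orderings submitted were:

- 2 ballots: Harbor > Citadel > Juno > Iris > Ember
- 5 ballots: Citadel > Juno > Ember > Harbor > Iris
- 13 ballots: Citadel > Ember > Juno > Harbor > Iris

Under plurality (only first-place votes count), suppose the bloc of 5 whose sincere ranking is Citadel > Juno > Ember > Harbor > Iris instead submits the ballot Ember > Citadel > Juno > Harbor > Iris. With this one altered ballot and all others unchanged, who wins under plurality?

First-place totals with the altered ballot: Ember 5, Juno 0, Iris 0, Harbor 2, Citadel 13.
The winner is unchanged: still Citadel.

Citadel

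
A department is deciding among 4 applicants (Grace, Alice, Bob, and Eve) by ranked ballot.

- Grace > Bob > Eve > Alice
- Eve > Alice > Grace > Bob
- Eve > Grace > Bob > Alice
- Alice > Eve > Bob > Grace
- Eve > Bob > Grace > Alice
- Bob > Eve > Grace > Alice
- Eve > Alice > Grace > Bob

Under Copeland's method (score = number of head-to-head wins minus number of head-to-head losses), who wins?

Eve

Pairwise results:
  Grace vs Alice: Grace wins 4–3.
  Grace vs Bob: Grace wins 4–3.
  Grace vs Eve: Eve wins 6–1.
  Alice vs Bob: Bob wins 4–3.
  Alice vs Eve: Eve wins 6–1.
  Bob vs Eve: Eve wins 5–2.
Copeland scores (wins − losses):
  Grace: 2 − 1 = 1
  Alice: 0 − 3 = -3
  Bob: 1 − 2 = -1
  Eve: 3 − 0 = 3
Eve has the best Copeland score.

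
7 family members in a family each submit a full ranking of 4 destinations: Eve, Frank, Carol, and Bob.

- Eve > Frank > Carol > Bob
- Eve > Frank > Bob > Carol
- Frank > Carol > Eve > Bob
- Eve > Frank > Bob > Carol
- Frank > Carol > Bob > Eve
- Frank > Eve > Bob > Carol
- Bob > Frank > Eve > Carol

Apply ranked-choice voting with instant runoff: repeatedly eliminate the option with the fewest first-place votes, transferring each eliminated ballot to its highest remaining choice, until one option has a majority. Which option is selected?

Round 1: Eve 3, Frank 3, Bob 1, Carol 0. Carol has the fewest and is eliminated.
Round 2: Eve 3, Frank 3, Bob 1. Bob has the fewest and is eliminated.
Round 3: Frank 4, Eve 3. Frank has a majority.

Frank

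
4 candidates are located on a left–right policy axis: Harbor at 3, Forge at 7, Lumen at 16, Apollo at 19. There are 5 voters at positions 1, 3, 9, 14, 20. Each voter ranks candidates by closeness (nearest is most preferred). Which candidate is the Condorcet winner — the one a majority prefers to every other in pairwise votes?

With single-peaked preferences on a line, the Condorcet winner is the candidate closest to the median voter.
The median voter (position 9) is closest to Forge at 7.
Check: Forge vs Harbor — voters closer to Forge: 3 of 5.

Forge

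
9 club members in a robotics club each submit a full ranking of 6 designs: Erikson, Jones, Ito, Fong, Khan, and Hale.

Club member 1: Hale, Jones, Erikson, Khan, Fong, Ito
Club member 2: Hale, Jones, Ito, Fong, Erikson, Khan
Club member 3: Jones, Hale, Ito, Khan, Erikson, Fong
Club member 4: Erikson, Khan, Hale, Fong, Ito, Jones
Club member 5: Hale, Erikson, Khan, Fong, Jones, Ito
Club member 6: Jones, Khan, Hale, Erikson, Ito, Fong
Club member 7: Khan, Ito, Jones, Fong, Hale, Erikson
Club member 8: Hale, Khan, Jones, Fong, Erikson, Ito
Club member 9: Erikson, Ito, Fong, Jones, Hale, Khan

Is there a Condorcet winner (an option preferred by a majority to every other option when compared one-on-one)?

Head-to-head results (9 voters total):
Erikson vs Jones: Jones wins 6–3.
Erikson vs Ito: Erikson wins 6–3.
Erikson vs Fong: Erikson wins 6–3.
Erikson vs Khan: Erikson wins 5–4.
Erikson vs Hale: Hale wins 7–2.
Jones vs Ito: Jones wins 6–3.
Jones vs Fong: Jones wins 6–3.
Jones vs Khan: Jones wins 5–4.
Jones vs Hale: Hale wins 5–4.
Ito vs Fong: Ito wins 5–4.
Ito vs Khan: Khan wins 6–3.
Ito vs Hale: Hale wins 7–2.
Fong vs Khan: Khan wins 7–2.
Fong vs Hale: Hale wins 7–2.
Khan vs Hale: Hale wins 6–3.
Hale beats each rival — Erikson (7–2), Jones (5–4), Ito (7–2), Fong (7–2), Khan (6–3) — so Hale is the Condorcet winner.

Yes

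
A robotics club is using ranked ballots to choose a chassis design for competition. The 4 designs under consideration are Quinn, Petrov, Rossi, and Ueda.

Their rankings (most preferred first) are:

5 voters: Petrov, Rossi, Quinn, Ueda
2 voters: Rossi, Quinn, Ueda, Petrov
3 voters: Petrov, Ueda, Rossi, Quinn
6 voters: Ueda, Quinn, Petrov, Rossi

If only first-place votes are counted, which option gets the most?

First-place vote totals:
  Quinn: 0
  Petrov: 8
  Rossi: 2
  Ueda: 6
Petrov has the most first-place votes.

Petrov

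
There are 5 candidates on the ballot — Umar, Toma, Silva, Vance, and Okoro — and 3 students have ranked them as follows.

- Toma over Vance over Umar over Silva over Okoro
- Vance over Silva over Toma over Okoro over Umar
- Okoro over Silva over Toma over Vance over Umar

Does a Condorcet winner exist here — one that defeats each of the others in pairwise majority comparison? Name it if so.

None — there is no Condorcet winner

Head-to-head results (3 voters total):
Umar vs Toma: Toma wins 3–0.
Umar vs Silva: Silva wins 2–1.
Umar vs Vance: Vance wins 3–0.
Umar vs Okoro: Okoro wins 2–1.
Toma vs Silva: Silva wins 2–1.
Toma vs Vance: Toma wins 2–1.
Toma vs Okoro: Toma wins 2–1.
Silva vs Vance: Vance wins 2–1.
Silva vs Okoro: Silva wins 2–1.
Vance vs Okoro: Vance wins 2–1.
No candidate beats all others: Toma beats Vance beats Silva beats Toma, a majority cycle.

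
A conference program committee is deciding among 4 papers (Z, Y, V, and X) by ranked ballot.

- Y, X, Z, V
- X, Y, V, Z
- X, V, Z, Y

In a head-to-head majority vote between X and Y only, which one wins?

Ballots ranking X above Y: 2.
Ballots ranking Y above X: 1.
X wins the head-to-head, 2–1.

X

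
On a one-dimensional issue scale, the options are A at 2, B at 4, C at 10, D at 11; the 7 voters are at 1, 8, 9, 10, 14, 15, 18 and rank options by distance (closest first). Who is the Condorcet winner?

C

With single-peaked preferences on a line, the Condorcet winner is the candidate closest to the median voter.
The median voter (position 10) is closest to C at 10.
Check: C vs A — voters closer to C: 6 of 7.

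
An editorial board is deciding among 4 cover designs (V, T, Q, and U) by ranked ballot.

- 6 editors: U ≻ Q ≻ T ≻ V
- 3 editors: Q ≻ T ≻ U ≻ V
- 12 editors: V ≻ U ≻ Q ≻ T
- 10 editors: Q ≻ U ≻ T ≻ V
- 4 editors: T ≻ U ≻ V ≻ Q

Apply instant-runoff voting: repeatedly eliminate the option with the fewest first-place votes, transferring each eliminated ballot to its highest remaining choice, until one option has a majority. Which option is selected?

Round 1: Q 13, V 12, U 6, T 4. T has the fewest and is eliminated.
Round 2: Q 13, V 12, U 10. U has the fewest and is eliminated.
Round 3: Q 19, V 16. Q has a majority.

Q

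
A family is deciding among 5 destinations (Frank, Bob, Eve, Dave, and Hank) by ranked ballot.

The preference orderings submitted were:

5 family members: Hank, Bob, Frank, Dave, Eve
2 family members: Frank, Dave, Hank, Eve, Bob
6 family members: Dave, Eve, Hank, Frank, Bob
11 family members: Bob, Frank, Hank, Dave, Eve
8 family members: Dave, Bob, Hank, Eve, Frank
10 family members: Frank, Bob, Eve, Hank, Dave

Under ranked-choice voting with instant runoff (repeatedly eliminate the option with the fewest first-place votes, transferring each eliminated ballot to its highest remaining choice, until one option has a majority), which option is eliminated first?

Eve

Round 1: Dave 14, Frank 12, Bob 11, Hank 5, Eve 0. Eve has the fewest and is eliminated.
Round 2: Dave 14, Frank 12, Bob 11, Hank 5. Hank has the fewest and is eliminated.
Round 3: Bob 16, Dave 14, Frank 12. Frank has the fewest and is eliminated.
Round 4: Bob 26, Dave 16. Bob has a majority.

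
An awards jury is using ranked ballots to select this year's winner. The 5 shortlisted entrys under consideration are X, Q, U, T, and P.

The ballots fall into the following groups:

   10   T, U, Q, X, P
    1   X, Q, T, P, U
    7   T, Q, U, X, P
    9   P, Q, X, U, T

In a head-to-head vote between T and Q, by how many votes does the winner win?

Ballots ranking T above Q: 10+7 = 17.
Ballots ranking Q above T: 1+9 = 10.
T wins 17–10, a margin of 7.

7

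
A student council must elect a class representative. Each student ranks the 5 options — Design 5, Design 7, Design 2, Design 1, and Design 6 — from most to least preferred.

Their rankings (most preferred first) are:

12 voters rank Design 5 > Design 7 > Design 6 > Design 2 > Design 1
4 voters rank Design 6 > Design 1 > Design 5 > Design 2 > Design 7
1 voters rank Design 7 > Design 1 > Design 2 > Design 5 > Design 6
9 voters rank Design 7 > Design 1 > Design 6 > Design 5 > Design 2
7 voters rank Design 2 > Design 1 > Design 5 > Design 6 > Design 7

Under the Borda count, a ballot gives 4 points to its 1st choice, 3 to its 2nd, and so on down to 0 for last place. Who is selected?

Borda scores:
  Design 5: 12·4 + 4·2 + 1 + 9·1 + 7·2 = 80
  Design 7: 12·3 + 4·0 + 4 + 9·4 + 7·0 = 76
  Design 2: 12·1 + 4·1 + 2 + 9·0 + 7·4 = 46
  Design 1: 12·0 + 4·3 + 3 + 9·3 + 7·3 = 63
  Design 6: 12·2 + 4·4 + 0 + 9·2 + 7·1 = 65
Design 5 has the highest total.

Design 5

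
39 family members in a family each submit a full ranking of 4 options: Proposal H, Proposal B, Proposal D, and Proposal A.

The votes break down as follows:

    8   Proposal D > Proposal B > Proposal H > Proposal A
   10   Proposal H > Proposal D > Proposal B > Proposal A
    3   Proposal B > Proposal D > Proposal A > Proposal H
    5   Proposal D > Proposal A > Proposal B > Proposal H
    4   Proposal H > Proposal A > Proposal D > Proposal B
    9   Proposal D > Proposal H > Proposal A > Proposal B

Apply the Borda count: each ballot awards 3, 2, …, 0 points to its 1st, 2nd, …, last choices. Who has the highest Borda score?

Borda scores:
  Proposal H: 8·1 + 10·3 + 3·0 + 5·0 + 4·3 + 9·2 = 68
  Proposal B: 8·2 + 10·1 + 3·3 + 5·1 + 4·0 + 9·0 = 40
  Proposal D: 8·3 + 10·2 + 3·2 + 5·3 + 4·1 + 9·3 = 96
  Proposal A: 8·0 + 10·0 + 3·1 + 5·2 + 4·2 + 9·1 = 30
Proposal D has the highest total.

Proposal D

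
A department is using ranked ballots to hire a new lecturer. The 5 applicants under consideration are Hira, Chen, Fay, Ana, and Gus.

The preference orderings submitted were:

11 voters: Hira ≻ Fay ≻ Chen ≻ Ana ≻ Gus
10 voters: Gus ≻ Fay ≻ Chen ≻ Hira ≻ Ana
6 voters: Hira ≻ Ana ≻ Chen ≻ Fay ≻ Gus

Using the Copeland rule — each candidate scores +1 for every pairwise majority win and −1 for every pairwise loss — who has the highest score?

Pairwise results:
  Hira vs Chen: Hira wins 17–10.
  Hira vs Fay: Hira wins 17–10.
  Hira vs Ana: Hira wins 27–0.
  Hira vs Gus: Hira wins 17–10.
  Chen vs Fay: Fay wins 21–6.
  Chen vs Ana: Chen wins 21–6.
  Chen vs Gus: Chen wins 17–10.
  Fay vs Ana: Fay wins 21–6.
  Fay vs Gus: Fay wins 17–10.
  Ana vs Gus: Ana wins 17–10.
Copeland scores (wins − losses):
  Hira: 4 − 0 = 4
  Chen: 2 − 2 = 0
  Fay: 3 − 1 = 2
  Ana: 1 − 3 = -2
  Gus: 0 − 4 = -4
Hira has the best Copeland score.

Hira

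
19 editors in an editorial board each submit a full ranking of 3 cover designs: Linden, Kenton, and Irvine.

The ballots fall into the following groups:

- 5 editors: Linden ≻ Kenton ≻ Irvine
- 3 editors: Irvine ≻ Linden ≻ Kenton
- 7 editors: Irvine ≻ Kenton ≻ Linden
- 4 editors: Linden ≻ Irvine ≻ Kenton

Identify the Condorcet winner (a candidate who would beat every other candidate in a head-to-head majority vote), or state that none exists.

Head-to-head results (19 voters total):
Linden vs Kenton: Linden wins 12–7.
Linden vs Irvine: Irvine wins 10–9.
Kenton vs Irvine: Irvine wins 14–5.
Irvine beats each rival — Linden (10–9), Kenton (14–5) — so Irvine is the Condorcet winner.

Irvine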